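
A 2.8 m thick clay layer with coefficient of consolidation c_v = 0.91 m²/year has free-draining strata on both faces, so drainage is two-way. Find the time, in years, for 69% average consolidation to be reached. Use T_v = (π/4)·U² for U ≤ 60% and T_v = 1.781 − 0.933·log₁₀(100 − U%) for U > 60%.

t ≈ 0.839 years

Drainage path length: H_d = H/2 = 1.4 m (double drainage).
U > 60%: T_v = 1.781 − 0.933·log₁₀(100 − 69) = 0.38956.
t = T_v·H_d²/c_v = 0.38956×1.4²/0.91 = 0.8391 years.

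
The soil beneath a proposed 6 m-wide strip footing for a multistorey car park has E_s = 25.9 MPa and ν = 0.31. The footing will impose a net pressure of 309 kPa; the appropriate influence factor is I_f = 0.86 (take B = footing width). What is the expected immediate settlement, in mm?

Immediate (elastic) settlement: S_e = q·B·(1−ν²)/E_s · I_f.
E_s = 25.9 MPa = 25900 kPa.
S_e = 309 × 6 × (1 − 0.31²) / 25900 × 0.86
    = 309 × 6 × 0.9039 / 25900 × 0.86
    = 0.05565 m = 55.65 mm

S_e ≈ 55.6 mm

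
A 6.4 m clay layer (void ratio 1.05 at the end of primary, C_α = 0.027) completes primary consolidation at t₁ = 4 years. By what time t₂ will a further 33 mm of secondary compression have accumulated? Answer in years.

t₂ ≈ 9.85 years

S_s = C_α·H/(1+e_p)·log₁₀(t₂/t₁) ⇒ log₁₀(t₂/t₁) = S_s·(1+e_p)/(C_α·H).
log₁₀(t₂/t₁) = 0.033 × (1+1.05) / (0.027×6.4) = 0.3915
t₂ = t₁ × 10^0.3915 = 4 × 2.463 = 9.853 years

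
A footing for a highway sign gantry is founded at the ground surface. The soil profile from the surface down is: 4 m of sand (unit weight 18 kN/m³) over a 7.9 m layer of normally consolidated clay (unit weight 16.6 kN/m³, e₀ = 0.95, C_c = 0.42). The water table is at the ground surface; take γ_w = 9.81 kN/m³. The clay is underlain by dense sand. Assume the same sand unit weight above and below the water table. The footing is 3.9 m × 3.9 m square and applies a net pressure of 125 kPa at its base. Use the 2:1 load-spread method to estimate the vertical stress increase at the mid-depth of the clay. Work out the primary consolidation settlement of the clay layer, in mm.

S_c ≈ 151 mm

Mid-depth of clay below the ground surface: z = 4 + 7.9/2 = 7.95 m.
Total vertical stress at mid-clay: σ_v = 18×4 + 16.6×3.95 = 137.57 kPa.
Pore pressure: u = 9.81×(7.95 − 0) = 77.99 kPa.
Initial effective stress: σ'_0 = σ_v − u = 137.57 − 77.99 = 59.58 kPa.
Stress increase at mid-clay by the 2:1 spreading method:
Δσ = qBL/((B+z)(L+z)) = 125×3.9×3.9/((3.9+7.95)(3.9+7.95)) = 13.539 kPa
Final effective stress: σ'_f = σ'_0 + Δσ = 59.58 + 13.539 = 73.119 kPa.
Normally consolidated clay, so the full stress increment lies on the virgin compression line:
S_c = C_c·H/(1+e₀)·log₁₀(σ'_f/σ'_0) = 0.42×7.9/(1+0.95)×log₁₀(73.119/59.58)
    = 1.7015 × 0.08893 = 0.1513 m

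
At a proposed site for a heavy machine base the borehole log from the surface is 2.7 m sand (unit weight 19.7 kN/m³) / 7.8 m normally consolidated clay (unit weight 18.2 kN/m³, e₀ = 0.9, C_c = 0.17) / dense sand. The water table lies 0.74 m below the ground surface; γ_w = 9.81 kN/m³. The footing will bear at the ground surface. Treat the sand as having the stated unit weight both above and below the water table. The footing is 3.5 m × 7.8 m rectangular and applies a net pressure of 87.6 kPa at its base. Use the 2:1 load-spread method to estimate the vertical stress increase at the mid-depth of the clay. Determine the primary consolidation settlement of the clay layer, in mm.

S_c ≈ 66.8 mm

Mid-depth of clay below the ground surface: z = 2.7 + 7.8/2 = 6.6 m.
Total vertical stress at mid-clay: σ_v = 19.7×2.7 + 18.2×3.9 = 124.17 kPa.
Pore pressure: u = 9.81×(6.6 − 0.74) = 57.487 kPa.
Initial effective stress: σ'_0 = σ_v − u = 124.17 − 57.487 = 66.683 kPa.
Stress increase at mid-clay by the 2:1 spreading method:
Δσ = qBL/((B+z)(L+z)) = 87.6×3.5×7.8/((3.5+6.6)(7.8+6.6)) = 16.443 kPa
Final effective stress: σ'_f = σ'_0 + Δσ = 66.683 + 16.443 = 83.126 kPa.
Normally consolidated clay, so the full stress increment lies on the virgin compression line:
S_c = C_c·H/(1+e₀)·log₁₀(σ'_f/σ'_0) = 0.17×7.8/(1+0.9)×log₁₀(83.126/66.683)
    = 0.69789 × 0.095722 = 0.0668 m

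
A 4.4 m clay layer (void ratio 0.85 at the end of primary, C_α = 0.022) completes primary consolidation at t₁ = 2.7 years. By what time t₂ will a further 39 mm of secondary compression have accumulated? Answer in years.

S_s = C_α·H/(1+e_p)·log₁₀(t₂/t₁) ⇒ log₁₀(t₂/t₁) = S_s·(1+e_p)/(C_α·H).
log₁₀(t₂/t₁) = 0.039 × (1+0.85) / (0.022×4.4) = 0.7454
t₂ = t₁ × 10^0.7454 = 2.7 × 5.564 = 15.02 years

t₂ ≈ 15 years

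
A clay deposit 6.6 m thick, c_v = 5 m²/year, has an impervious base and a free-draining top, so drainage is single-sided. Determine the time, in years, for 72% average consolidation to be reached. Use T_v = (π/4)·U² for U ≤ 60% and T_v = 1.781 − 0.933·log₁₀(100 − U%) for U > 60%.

t ≈ 3.75 years

Drainage path length: H_d = H = 6.6 m (single drainage).
U > 60%: T_v = 1.781 − 0.933·log₁₀(100 − 72) = 0.4308.
t = T_v·H_d²/c_v = 0.4308×6.6²/5 = 3.753 years.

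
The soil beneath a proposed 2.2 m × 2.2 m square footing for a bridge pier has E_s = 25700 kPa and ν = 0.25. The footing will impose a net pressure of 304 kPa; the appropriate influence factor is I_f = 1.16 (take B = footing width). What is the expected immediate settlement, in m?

S_e ≈ 0.0283 m

Immediate (elastic) settlement: S_e = q·B·(1−ν²)/E_s · I_f.
S_e = 304 × 2.2 × (1 − 0.25²) / 25700 × 1.16
    = 304 × 2.2 × 0.9375 / 25700 × 1.16
    = 0.0283 m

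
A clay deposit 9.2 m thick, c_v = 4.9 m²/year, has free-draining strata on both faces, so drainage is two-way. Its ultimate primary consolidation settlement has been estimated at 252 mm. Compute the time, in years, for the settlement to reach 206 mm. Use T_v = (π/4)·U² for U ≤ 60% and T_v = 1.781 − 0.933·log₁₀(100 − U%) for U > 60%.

t ≈ 2.61 years

Drainage path length: H_d = H/2 = 4.6 m (double drainage).
U = S(t)/S_ult = 206/252 = 0.8175.
U > 60%: T_v = 1.781 − 0.933·log₁₀(100 − 81.746) = 0.60415.
t = T_v·H_d²/c_v = 0.60415×4.6²/4.9 = 2.609 years.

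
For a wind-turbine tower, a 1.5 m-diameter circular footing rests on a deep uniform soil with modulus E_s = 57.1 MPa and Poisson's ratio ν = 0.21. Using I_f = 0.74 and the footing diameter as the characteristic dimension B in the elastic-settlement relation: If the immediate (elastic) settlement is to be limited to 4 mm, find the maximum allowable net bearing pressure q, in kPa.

q ≈ 215 kPa

E_s = 57.1 MPa = 57100 kPa.
S_e = q·B·(1−ν²)/E_s · I_f  ⇒  q = S_e·E_s / (B·(1−ν²)·I_f).
q = 0.004 × 57100 / (1.5 × 0.9559 × 0.74) = 215.3 kPa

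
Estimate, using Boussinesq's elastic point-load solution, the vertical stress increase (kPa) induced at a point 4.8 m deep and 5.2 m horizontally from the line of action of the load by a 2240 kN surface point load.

Δσ_z ≈ 6.66 kPa

Boussinesq vertical stress below a point load on an elastic half-space:
Δσ_z = 3P/(2πz²) · [1 + (r/z)²]^(−5/2)
r/z = 5.2/4.8 = 1.0833; [1+(r/z)²]^(−5/2) = 0.14356.
Δσ_z = 3×2240/(2π×4.8²) × 0.14356 = 46.42 × 0.14356 = 6.664 kPa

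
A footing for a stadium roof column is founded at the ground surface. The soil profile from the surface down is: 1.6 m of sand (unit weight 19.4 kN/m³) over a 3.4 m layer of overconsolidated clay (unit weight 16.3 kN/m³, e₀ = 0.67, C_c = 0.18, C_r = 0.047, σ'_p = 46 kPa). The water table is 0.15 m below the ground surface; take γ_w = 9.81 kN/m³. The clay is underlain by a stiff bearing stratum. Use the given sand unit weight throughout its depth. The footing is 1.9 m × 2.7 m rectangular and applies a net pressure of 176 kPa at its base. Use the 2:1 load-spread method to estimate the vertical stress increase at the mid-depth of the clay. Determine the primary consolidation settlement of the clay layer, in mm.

S_c ≈ 54.4 mm

Mid-depth of clay below the ground surface: z = 1.6 + 3.4/2 = 3.3 m.
Total vertical stress at mid-clay: σ_v = 19.4×1.6 + 16.3×1.7 = 58.75 kPa.
Pore pressure: u = 9.81×(3.3 − 0.15) = 30.902 kPa.
Initial effective stress: σ'_0 = σ_v − u = 58.75 − 30.902 = 27.848 kPa.
Stress increase at mid-clay by the 2:1 spreading method:
Δσ = qBL/((B+z)(L+z)) = 176×1.9×2.7/((1.9+3.3)(2.7+3.3)) = 28.938 kPa
Final effective stress: σ'_f = 27.848 + 28.938 = 56.786 kPa.
σ'_f = 56.786 > σ'_p = 46 kPa, so the stress path crosses the preconsolidation pressure — recompression up to σ'_p, then virgin compression beyond:
S_c = H/(1+e₀)·[C_r·log₁₀(σ'_p/σ'_0) + C_c·log₁₀(σ'_f/σ'_p)]
    = 3.4/1.67 × [0.047×log₁₀(46/27.848) + 0.18×log₁₀(56.786/46)]
    = 2.0359 × [0.010244 + 0.016467] = 0.05438 m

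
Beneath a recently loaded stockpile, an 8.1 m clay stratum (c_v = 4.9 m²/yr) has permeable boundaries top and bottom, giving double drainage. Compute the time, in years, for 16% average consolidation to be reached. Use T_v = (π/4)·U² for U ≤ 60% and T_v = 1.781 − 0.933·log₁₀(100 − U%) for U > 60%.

t ≈ 0.0673 years

Drainage path length: H_d = H/2 = 4.05 m (double drainage).
U ≤ 60%: T_v = (π/4)·U² = (π/4)×0.16² = 0.020106.
t = T_v·H_d²/c_v = 0.020106×4.05²/4.9 = 0.0673 years.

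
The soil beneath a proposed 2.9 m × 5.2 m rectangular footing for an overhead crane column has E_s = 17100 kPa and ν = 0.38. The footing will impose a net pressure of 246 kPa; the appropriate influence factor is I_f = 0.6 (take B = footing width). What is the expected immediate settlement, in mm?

Immediate (elastic) settlement: S_e = q·B·(1−ν²)/E_s · I_f.
S_e = 246 × 2.9 × (1 − 0.38²) / 17100 × 0.6
    = 246 × 2.9 × 0.8556 / 17100 × 0.6
    = 0.02142 m = 21.42 mm

S_e ≈ 21.4 mm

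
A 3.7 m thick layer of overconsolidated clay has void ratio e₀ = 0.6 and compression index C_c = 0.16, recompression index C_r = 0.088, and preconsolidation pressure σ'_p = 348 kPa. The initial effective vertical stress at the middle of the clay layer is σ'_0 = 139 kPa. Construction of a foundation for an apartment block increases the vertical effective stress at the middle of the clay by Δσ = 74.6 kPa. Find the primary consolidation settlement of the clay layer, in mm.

S_c ≈ 38 mm

Final effective stress: σ'_f = 139 + 74.6 = 213.6 kPa.
σ'_f = 213.6 ≤ σ'_p = 348 kPa, so the clay remains overconsolidated and only the recompression index applies:
S_c = C_r·H/(1+e₀)·log₁₀(σ'_f/σ'_0) = 0.088×3.7/1.6×log₁₀(213.6/139)
    = 0.2035 × 0.18659 = 0.03797 m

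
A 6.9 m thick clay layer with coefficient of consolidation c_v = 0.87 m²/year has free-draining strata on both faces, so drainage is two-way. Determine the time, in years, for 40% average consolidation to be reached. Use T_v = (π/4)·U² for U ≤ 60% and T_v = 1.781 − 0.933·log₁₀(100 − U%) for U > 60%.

t ≈ 1.72 years

Drainage path length: H_d = H/2 = 3.45 m (double drainage).
U ≤ 60%: T_v = (π/4)·U² = (π/4)×0.4² = 0.12566.
t = T_v·H_d²/c_v = 0.12566×3.45²/0.87 = 1.719 years.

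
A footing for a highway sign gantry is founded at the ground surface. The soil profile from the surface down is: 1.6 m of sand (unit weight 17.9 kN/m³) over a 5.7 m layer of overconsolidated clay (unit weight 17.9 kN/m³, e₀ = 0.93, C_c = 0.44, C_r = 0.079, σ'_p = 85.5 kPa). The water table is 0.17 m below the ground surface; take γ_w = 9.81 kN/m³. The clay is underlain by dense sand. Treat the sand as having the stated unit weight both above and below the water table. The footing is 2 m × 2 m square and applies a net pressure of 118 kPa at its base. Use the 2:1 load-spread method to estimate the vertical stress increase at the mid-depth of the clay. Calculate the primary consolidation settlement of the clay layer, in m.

S_c ≈ 0.0267 m

Mid-depth of clay below the ground surface: z = 1.6 + 5.7/2 = 4.45 m.
Total vertical stress at mid-clay: σ_v = 17.9×1.6 + 17.9×2.85 = 79.655 kPa.
Pore pressure: u = 9.81×(4.45 − 0.17) = 41.987 kPa.
Initial effective stress: σ'_0 = σ_v − u = 79.655 − 41.987 = 37.668 kPa.
Stress increase at mid-clay by the 2:1 spreading method:
Δσ = qBL/((B+z)(L+z)) = 118×2×2/((2+4.45)(2+4.45)) = 11.345 kPa
Final effective stress: σ'_f = 37.668 + 11.345 = 49.013 kPa.
σ'_f = 49.013 ≤ σ'_p = 85.5 kPa, so the clay remains overconsolidated and only the recompression index applies:
S_c = C_r·H/(1+e₀)·log₁₀(σ'_f/σ'_0) = 0.079×5.7/1.93×log₁₀(49.013/37.668)
    = 0.23332 × 0.11434 = 0.02668 m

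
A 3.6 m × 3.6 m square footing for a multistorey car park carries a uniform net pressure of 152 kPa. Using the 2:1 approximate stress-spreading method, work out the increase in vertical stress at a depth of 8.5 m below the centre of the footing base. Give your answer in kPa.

By the 2:1 method the load spreads at 1 horizontal : 2 vertical, so at depth z the loaded area has grown by z in each plan dimension:
Δσ = qBL/((B+z)(L+z)) = 152×3.6×3.6/((3.6+8.5)(3.6+8.5)) = 13.455 kPa

Δσ_z ≈ 13.5 kPa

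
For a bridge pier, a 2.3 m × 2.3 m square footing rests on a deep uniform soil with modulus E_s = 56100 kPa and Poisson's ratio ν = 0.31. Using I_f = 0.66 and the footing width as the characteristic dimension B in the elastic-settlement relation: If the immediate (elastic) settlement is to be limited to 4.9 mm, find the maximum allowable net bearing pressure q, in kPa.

q ≈ 200 kPa

S_e = q·B·(1−ν²)/E_s · I_f  ⇒  q = S_e·E_s / (B·(1−ν²)·I_f).
q = 0.0049 × 56100 / (2.3 × 0.9039 × 0.66) = 200.3 kPa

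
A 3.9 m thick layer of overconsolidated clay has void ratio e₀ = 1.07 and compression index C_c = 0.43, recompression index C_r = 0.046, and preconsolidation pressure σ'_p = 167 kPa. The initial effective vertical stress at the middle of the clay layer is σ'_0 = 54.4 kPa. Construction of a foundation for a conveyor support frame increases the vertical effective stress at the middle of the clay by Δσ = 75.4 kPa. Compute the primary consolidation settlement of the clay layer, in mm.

Final effective stress: σ'_f = 54.4 + 75.4 = 129.8 kPa.
σ'_f = 129.8 ≤ σ'_p = 167 kPa, so the clay remains overconsolidated and only the recompression index applies:
S_c = C_r·H/(1+e₀)·log₁₀(σ'_f/σ'_0) = 0.046×3.9/2.07×log₁₀(129.8/54.4)
    = 0.086669 × 0.37768 = 0.03273 m

S_c ≈ 32.7 mm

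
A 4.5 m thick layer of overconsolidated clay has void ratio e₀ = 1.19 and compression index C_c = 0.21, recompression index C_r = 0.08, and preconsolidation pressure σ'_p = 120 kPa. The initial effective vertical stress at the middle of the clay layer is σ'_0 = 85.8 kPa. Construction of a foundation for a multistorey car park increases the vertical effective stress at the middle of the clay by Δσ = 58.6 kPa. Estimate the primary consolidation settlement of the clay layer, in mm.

S_c ≈ 58.6 mm

Final effective stress: σ'_f = 85.8 + 58.6 = 144.4 kPa.
σ'_f = 144.4 > σ'_p = 120 kPa, so the stress path crosses the preconsolidation pressure — recompression up to σ'_p, then virgin compression beyond:
S_c = H/(1+e₀)·[C_r·log₁₀(σ'_p/σ'_0) + C_c·log₁₀(σ'_f/σ'_p)]
    = 4.5/2.19 × [0.08×log₁₀(120/85.8) + 0.21×log₁₀(144.4/120)]
    = 2.0548 × [0.011656 + 0.016881] = 0.05864 m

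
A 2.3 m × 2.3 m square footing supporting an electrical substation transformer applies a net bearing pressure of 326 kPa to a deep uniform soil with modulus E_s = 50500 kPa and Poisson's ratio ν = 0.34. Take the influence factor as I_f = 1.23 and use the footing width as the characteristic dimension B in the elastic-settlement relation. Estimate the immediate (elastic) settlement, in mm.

Immediate (elastic) settlement: S_e = q·B·(1−ν²)/E_s · I_f.
S_e = 326 × 2.3 × (1 − 0.34²) / 50500 × 1.23
    = 326 × 2.3 × 0.8844 / 50500 × 1.23
    = 0.01615 m = 16.15 mm

S_e ≈ 16.2 mm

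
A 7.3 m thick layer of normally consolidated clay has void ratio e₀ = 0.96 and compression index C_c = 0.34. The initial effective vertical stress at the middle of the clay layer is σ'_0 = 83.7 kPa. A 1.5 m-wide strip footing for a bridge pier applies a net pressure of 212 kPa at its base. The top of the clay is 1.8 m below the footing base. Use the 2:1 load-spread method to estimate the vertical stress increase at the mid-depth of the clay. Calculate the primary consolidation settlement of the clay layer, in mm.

Mid-depth of clay below the footing base: z = 1.8 + 7.3/2 = 5.45 m.
Stress increase at mid-clay by the 2:1 spreading method:
Δσ = qB/(B+z) = 212×1.5/(1.5+5.45) = 45.755 kPa
Final effective stress: σ'_f = σ'_0 + Δσ = 83.7 + 45.755 = 129.46 kPa.
Normally consolidated clay, so the full stress increment lies on the virgin compression line:
S_c = C_c·H/(1+e₀)·log₁₀(σ'_f/σ'_0) = 0.34×7.3/(1+0.96)×log₁₀(129.46/83.7)
    = 1.2663 × 0.18941 = 0.2398 m

S_c ≈ 240 mm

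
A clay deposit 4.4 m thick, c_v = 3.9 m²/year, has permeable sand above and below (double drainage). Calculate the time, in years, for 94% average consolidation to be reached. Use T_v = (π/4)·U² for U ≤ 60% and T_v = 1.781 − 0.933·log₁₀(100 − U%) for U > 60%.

Drainage path length: H_d = H/2 = 2.2 m (double drainage).
U > 60%: T_v = 1.781 − 0.933·log₁₀(100 − 94) = 1.055.
t = T_v·H_d²/c_v = 1.055×2.2²/3.9 = 1.309 years.

t ≈ 1.31 years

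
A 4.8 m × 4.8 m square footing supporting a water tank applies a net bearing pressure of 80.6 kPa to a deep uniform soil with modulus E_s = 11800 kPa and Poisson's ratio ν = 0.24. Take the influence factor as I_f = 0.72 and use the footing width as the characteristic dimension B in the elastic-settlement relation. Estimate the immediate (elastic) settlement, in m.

Immediate (elastic) settlement: S_e = q·B·(1−ν²)/E_s · I_f.
S_e = 80.6 × 4.8 × (1 − 0.24²) / 11800 × 0.72
    = 80.6 × 4.8 × 0.9424 / 11800 × 0.72
    = 0.02225 m

S_e ≈ 0.0222 m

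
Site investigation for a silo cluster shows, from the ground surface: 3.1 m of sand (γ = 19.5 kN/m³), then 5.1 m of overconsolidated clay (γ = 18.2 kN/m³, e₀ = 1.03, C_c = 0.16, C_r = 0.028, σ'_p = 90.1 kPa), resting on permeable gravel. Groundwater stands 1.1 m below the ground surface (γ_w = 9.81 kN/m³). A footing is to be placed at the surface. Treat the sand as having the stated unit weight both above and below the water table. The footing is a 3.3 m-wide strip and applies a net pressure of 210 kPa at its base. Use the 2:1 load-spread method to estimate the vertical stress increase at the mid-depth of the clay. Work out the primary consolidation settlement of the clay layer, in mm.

Mid-depth of clay below the ground surface: z = 3.1 + 5.1/2 = 5.65 m.
Total vertical stress at mid-clay: σ_v = 19.5×3.1 + 18.2×2.55 = 106.86 kPa.
Pore pressure: u = 9.81×(5.65 − 1.1) = 44.636 kPa.
Initial effective stress: σ'_0 = σ_v − u = 106.86 − 44.636 = 62.224 kPa.
Stress increase at mid-clay by the 2:1 spreading method:
Δσ = qB/(B+z) = 210×3.3/(3.3+5.65) = 77.43 kPa
Final effective stress: σ'_f = 62.224 + 77.43 = 139.65 kPa.
σ'_f = 139.65 > σ'_p = 90.1 kPa, so the stress path crosses the preconsolidation pressure — recompression up to σ'_p, then virgin compression beyond:
S_c = H/(1+e₀)·[C_r·log₁₀(σ'_p/σ'_0) + C_c·log₁₀(σ'_f/σ'_p)]
    = 5.1/2.03 × [0.028×log₁₀(90.1/62.224) + 0.16×log₁₀(139.65/90.1)]
    = 2.5123 × [0.0045015 + 0.030451] = 0.08781 m

S_c ≈ 87.8 mm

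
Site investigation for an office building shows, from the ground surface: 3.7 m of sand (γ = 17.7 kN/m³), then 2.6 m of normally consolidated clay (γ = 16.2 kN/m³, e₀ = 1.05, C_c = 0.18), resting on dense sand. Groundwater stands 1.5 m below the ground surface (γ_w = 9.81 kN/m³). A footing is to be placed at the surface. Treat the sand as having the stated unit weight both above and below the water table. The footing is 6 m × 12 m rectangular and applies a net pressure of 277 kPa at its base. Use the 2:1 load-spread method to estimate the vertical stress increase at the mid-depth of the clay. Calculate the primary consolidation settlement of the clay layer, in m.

S_c ≈ 0.11 m

Mid-depth of clay below the ground surface: z = 3.7 + 2.6/2 = 5 m.
Total vertical stress at mid-clay: σ_v = 17.7×3.7 + 16.2×1.3 = 86.55 kPa.
Pore pressure: u = 9.81×(5 − 1.5) = 34.335 kPa.
Initial effective stress: σ'_0 = σ_v − u = 86.55 − 34.335 = 52.215 kPa.
Stress increase at mid-clay by the 2:1 spreading method:
Δσ = qBL/((B+z)(L+z)) = 277×6×12/((6+5)(12+5)) = 106.65 kPa
Final effective stress: σ'_f = σ'_0 + Δσ = 52.215 + 106.65 = 158.87 kPa.
Normally consolidated clay, so the full stress increment lies on the virgin compression line:
S_c = C_c·H/(1+e₀)·log₁₀(σ'_f/σ'_0) = 0.18×2.6/(1+1.05)×log₁₀(158.87/52.215)
    = 0.22829 × 0.48325 = 0.1103 m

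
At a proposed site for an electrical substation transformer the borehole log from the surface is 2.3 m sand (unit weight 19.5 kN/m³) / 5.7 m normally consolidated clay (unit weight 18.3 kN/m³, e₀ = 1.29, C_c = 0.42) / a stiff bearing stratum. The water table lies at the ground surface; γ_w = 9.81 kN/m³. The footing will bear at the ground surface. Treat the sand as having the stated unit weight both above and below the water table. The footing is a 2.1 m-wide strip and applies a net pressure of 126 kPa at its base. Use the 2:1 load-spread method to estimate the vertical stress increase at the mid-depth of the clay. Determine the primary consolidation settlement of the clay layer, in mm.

Mid-depth of clay below the ground surface: z = 2.3 + 5.7/2 = 5.15 m.
Total vertical stress at mid-clay: σ_v = 19.5×2.3 + 18.3×2.85 = 97.005 kPa.
Pore pressure: u = 9.81×(5.15 − 0) = 50.522 kPa.
Initial effective stress: σ'_0 = σ_v − u = 97.005 − 50.522 = 46.483 kPa.
Stress increase at mid-clay by the 2:1 spreading method:
Δσ = qB/(B+z) = 126×2.1/(2.1+5.15) = 36.497 kPa
Final effective stress: σ'_f = σ'_0 + Δσ = 46.483 + 36.497 = 82.98 kPa.
Normally consolidated clay, so the full stress increment lies on the virgin compression line:
S_c = C_c·H/(1+e₀)·log₁₀(σ'_f/σ'_0) = 0.42×5.7/(1+1.29)×log₁₀(82.98/46.483)
    = 1.0454 × 0.25168 = 0.2631 m

S_c ≈ 263 mm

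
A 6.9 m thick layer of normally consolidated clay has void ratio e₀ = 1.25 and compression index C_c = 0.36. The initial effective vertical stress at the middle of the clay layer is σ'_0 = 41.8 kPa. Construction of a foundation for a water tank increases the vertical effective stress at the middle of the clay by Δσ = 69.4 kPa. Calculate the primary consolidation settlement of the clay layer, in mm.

Final effective stress: σ'_f = σ'_0 + Δσ = 41.8 + 69.4 = 111.2 kPa.
Normally consolidated clay, so the full stress increment lies on the virgin compression line:
S_c = C_c·H/(1+e₀)·log₁₀(σ'_f/σ'_0) = 0.36×6.9/(1+1.25)×log₁₀(111.2/41.8)
    = 1.104 × 0.42493 = 0.4691 m

S_c ≈ 469 mm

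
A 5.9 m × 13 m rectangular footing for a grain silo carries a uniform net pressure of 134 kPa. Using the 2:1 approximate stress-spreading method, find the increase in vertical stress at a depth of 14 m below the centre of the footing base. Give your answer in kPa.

Δσ_z ≈ 19.1 kPa

By the 2:1 method the load spreads at 1 horizontal : 2 vertical, so at depth z the loaded area has grown by z in each plan dimension:
Δσ = qBL/((B+z)(L+z)) = 134×5.9×13/((5.9+14)(13+14)) = 19.129 kPa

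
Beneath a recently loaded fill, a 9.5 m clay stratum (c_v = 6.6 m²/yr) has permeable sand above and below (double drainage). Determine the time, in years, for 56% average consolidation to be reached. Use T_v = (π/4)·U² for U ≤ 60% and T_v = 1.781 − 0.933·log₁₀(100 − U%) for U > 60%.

Drainage path length: H_d = H/2 = 4.75 m (double drainage).
U ≤ 60%: T_v = (π/4)·U² = (π/4)×0.56² = 0.2463.
t = T_v·H_d²/c_v = 0.2463×4.75²/6.6 = 0.842 years.

t ≈ 0.842 years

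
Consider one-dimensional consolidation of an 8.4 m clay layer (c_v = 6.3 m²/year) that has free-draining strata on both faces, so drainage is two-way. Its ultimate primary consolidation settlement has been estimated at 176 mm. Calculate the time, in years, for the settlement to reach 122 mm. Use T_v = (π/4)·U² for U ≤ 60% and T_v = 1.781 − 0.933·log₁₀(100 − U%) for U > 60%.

t ≈ 1.1 years

Drainage path length: H_d = H/2 = 4.2 m (double drainage).
U = S(t)/S_ult = 122/176 = 0.6932.
U > 60%: T_v = 1.781 − 0.933·log₁₀(100 − 69.318) = 0.39374.
t = T_v·H_d²/c_v = 0.39374×4.2²/6.3 = 1.102 years.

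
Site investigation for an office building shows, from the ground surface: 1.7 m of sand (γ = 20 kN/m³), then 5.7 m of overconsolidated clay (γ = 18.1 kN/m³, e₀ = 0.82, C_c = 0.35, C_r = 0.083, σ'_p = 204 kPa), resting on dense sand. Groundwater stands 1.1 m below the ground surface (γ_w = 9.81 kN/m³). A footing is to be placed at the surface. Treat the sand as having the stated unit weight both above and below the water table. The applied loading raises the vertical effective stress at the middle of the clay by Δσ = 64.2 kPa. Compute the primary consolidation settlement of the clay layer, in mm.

S_c ≈ 91.1 mm

Mid-depth of clay below the ground surface: z = 1.7 + 5.7/2 = 4.55 m.
Total vertical stress at mid-clay: σ_v = 20×1.7 + 18.1×2.85 = 85.585 kPa.
Pore pressure: u = 9.81×(4.55 − 1.1) = 33.845 kPa.
Initial effective stress: σ'_0 = σ_v − u = 85.585 − 33.845 = 51.74 kPa.
Final effective stress: σ'_f = 51.74 + 64.2 = 115.94 kPa.
σ'_f = 115.94 ≤ σ'_p = 204 kPa, so the clay remains overconsolidated and only the recompression index applies:
S_c = C_r·H/(1+e₀)·log₁₀(σ'_f/σ'_0) = 0.083×5.7/1.82×log₁₀(115.94/51.74)
    = 0.25995 × 0.35041 = 0.09109 m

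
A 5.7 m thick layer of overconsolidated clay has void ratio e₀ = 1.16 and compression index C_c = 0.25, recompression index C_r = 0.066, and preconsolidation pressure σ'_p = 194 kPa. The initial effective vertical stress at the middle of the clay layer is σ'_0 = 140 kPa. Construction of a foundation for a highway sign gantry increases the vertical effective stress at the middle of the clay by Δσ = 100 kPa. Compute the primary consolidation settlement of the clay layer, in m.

S_c ≈ 0.0856 m

Final effective stress: σ'_f = 140 + 100 = 240 kPa.
σ'_f = 240 > σ'_p = 194 kPa, so the stress path crosses the preconsolidation pressure — recompression up to σ'_p, then virgin compression beyond:
S_c = H/(1+e₀)·[C_r·log₁₀(σ'_p/σ'_0) + C_c·log₁₀(σ'_f/σ'_p)]
    = 5.7/2.16 × [0.066×log₁₀(194/140) + 0.25×log₁₀(240/194)]
    = 2.6389 × [0.0093505 + 0.023102] = 0.08564 m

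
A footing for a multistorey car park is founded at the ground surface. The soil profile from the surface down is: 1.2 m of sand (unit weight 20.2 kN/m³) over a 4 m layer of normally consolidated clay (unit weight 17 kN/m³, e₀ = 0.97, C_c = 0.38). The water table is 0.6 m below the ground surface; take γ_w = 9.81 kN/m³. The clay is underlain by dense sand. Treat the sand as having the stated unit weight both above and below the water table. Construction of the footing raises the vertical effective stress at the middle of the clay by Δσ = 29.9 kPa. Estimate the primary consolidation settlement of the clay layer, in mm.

Mid-depth of clay below the ground surface: z = 1.2 + 4/2 = 3.2 m.
Total vertical stress at mid-clay: σ_v = 20.2×1.2 + 17×2 = 58.24 kPa.
Pore pressure: u = 9.81×(3.2 − 0.6) = 25.506 kPa.
Initial effective stress: σ'_0 = σ_v − u = 58.24 − 25.506 = 32.734 kPa.
Final effective stress: σ'_f = σ'_0 + Δσ = 32.734 + 29.9 = 62.634 kPa.
Normally consolidated clay, so the full stress increment lies on the virgin compression line:
S_c = C_c·H/(1+e₀)·log₁₀(σ'_f/σ'_0) = 0.38×4/(1+0.97)×log₁₀(62.634/32.734)
    = 0.77157 × 0.28181 = 0.2174 m

S_c ≈ 217 mm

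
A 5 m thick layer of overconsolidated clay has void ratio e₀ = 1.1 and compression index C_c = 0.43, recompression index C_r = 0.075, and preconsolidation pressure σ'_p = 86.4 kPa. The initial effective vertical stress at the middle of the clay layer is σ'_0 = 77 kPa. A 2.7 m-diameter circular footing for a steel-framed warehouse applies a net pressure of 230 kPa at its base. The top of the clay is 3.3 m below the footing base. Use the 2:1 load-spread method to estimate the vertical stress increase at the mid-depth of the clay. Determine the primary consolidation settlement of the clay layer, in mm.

S_c ≈ 74.9 mm

Mid-depth of clay below the footing base: z = 3.3 + 5/2 = 5.8 m.
Stress increase at mid-clay by the 2:1 spreading method:
Δσ ≈ qD²/(D+z)² = 230×2.7²/(2.7+5.8)² = 23.207 kPa
Final effective stress: σ'_f = 77 + 23.207 = 100.21 kPa.
σ'_f = 100.21 > σ'_p = 86.4 kPa, so the stress path crosses the preconsolidation pressure — recompression up to σ'_p, then virgin compression beyond:
S_c = H/(1+e₀)·[C_r·log₁₀(σ'_p/σ'_0) + C_c·log₁₀(σ'_f/σ'_p)]
    = 5/2.1 × [0.075×log₁₀(86.4/77) + 0.43×log₁₀(100.21/86.4)]
    = 2.381 × [0.0037517 + 0.027691] = 0.07487 m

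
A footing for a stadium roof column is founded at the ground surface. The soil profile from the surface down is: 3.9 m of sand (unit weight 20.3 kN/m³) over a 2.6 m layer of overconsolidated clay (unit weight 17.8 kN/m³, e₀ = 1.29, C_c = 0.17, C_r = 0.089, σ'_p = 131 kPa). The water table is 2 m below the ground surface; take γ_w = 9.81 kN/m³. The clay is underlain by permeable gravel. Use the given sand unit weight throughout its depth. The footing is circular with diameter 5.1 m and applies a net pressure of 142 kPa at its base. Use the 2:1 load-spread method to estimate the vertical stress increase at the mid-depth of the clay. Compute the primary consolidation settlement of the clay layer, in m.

S_c ≈ 0.0175 m

Mid-depth of clay below the ground surface: z = 3.9 + 2.6/2 = 5.2 m.
Total vertical stress at mid-clay: σ_v = 20.3×3.9 + 17.8×1.3 = 102.31 kPa.
Pore pressure: u = 9.81×(5.2 − 2) = 31.392 kPa.
Initial effective stress: σ'_0 = σ_v − u = 102.31 − 31.392 = 70.918 kPa.
Stress increase at mid-clay by the 2:1 spreading method:
Δσ ≈ qD²/(D+z)² = 142×5.1²/(5.1+5.2)² = 34.814 kPa
Final effective stress: σ'_f = 70.918 + 34.814 = 105.73 kPa.
σ'_f = 105.73 ≤ σ'_p = 131 kPa, so the clay remains overconsolidated and only the recompression index applies:
S_c = C_r·H/(1+e₀)·log₁₀(σ'_f/σ'_0) = 0.089×2.6/2.29×log₁₀(105.73/70.918)
    = 0.10105 × 0.17344 = 0.01753 m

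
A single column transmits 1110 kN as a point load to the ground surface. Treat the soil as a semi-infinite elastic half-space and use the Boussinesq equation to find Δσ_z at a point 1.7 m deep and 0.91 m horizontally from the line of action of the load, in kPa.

Boussinesq vertical stress below a point load on an elastic half-space:
Δσ_z = 3P/(2πz²) · [1 + (r/z)²]^(−5/2)
r/z = 0.91/1.7 = 0.53529; [1+(r/z)²]^(−5/2) = 0.53265.
Δσ_z = 3×1110/(2π×1.7²) × 0.53265 = 183.39 × 0.53265 = 97.68 kPa

Δσ_z ≈ 97.7 kPa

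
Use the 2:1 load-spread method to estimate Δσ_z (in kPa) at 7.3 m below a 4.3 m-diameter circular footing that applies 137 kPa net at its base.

By the 2:1 method the load spreads at 1 horizontal : 2 vertical, so at depth z the loaded area has grown by z in each plan dimension:
Δσ ≈ qD²/(D+z)² = 137×4.3²/(4.3+7.3)² = 18.825 kPa

Δσ_z ≈ 18.8 kPa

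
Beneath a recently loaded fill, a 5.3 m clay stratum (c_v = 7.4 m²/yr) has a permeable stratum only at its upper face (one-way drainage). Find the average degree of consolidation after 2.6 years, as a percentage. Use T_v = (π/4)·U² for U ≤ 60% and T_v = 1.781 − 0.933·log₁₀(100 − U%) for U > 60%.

Drainage path length: H_d = H = 5.3 m (single drainage).
T_v = c_v·t/H_d² = 7.4×2.6/5.3² = 0.68494.
T_v = 0.68494 corresponds to the U > 60% branch:
U = 1 − 10^((1.781 − T_v)/0.933)/100 = 0.8505

U ≈ 85 %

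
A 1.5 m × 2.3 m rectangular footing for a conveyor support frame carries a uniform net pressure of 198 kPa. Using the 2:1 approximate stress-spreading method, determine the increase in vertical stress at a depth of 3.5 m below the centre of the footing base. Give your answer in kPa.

By the 2:1 method the load spreads at 1 horizontal : 2 vertical, so at depth z the loaded area has grown by z in each plan dimension:
Δσ = qBL/((B+z)(L+z)) = 198×1.5×2.3/((1.5+3.5)(2.3+3.5)) = 23.555 kPa

Δσ_z ≈ 23.6 kPa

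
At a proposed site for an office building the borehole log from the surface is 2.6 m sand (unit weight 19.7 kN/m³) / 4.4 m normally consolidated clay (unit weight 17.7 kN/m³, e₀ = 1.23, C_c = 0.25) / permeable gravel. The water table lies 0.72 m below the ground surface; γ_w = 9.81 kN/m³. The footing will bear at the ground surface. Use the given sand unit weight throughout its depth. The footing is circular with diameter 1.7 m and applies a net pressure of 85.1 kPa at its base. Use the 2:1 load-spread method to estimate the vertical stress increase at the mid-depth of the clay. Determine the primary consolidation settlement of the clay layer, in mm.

Mid-depth of clay below the ground surface: z = 2.6 + 4.4/2 = 4.8 m.
Total vertical stress at mid-clay: σ_v = 19.7×2.6 + 17.7×2.2 = 90.16 kPa.
Pore pressure: u = 9.81×(4.8 − 0.72) = 40.025 kPa.
Initial effective stress: σ'_0 = σ_v − u = 90.16 − 40.025 = 50.135 kPa.
Stress increase at mid-clay by the 2:1 spreading method:
Δσ ≈ qD²/(D+z)² = 85.1×1.7²/(1.7+4.8)² = 5.821 kPa
Final effective stress: σ'_f = σ'_0 + Δσ = 50.135 + 5.821 = 55.956 kPa.
Normally consolidated clay, so the full stress increment lies on the virgin compression line:
S_c = C_c·H/(1+e₀)·log₁₀(σ'_f/σ'_0) = 0.25×4.4/(1+1.23)×log₁₀(55.956/50.135)
    = 0.49327 × 0.047706 = 0.02353 m

S_c ≈ 23.5 mm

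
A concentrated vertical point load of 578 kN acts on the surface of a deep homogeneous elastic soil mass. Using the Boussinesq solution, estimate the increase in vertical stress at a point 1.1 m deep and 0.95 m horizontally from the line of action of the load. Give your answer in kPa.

Δσ_z ≈ 56.6 kPa

Boussinesq vertical stress below a point load on an elastic half-space:
Δσ_z = 3P/(2πz²) · [1 + (r/z)²]^(−5/2)
r/z = 0.95/1.1 = 0.86364; [1+(r/z)²]^(−5/2) = 0.2483.
Δσ_z = 3×578/(2π×1.1²) × 0.2483 = 228.08 × 0.2483 = 56.63 kPa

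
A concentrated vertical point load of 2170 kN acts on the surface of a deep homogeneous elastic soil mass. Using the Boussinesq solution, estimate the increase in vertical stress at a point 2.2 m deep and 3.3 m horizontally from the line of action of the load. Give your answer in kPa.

Boussinesq vertical stress below a point load on an elastic half-space:
Δσ_z = 3P/(2πz²) · [1 + (r/z)²]^(−5/2)
r/z = 3.3/2.2 = 1.5; [1+(r/z)²]^(−5/2) = 0.052516.
Δσ_z = 3×2170/(2π×2.2²) × 0.052516 = 214.07 × 0.052516 = 11.24 kPa

Δσ_z ≈ 11.2 kPa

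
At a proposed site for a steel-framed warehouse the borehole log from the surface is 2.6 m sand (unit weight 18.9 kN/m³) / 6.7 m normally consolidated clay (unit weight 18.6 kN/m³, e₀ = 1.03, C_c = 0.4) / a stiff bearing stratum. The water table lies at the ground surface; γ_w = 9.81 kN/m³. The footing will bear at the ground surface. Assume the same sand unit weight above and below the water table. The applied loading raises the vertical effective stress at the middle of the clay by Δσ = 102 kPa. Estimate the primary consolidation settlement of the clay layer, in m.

Mid-depth of clay below the ground surface: z = 2.6 + 6.7/2 = 5.95 m.
Total vertical stress at mid-clay: σ_v = 18.9×2.6 + 18.6×3.35 = 111.45 kPa.
Pore pressure: u = 9.81×(5.95 − 0) = 58.37 kPa.
Initial effective stress: σ'_0 = σ_v − u = 111.45 − 58.37 = 53.08 kPa.
Final effective stress: σ'_f = σ'_0 + Δσ = 53.08 + 102 = 155.08 kPa.
Normally consolidated clay, so the full stress increment lies on the virgin compression line:
S_c = C_c·H/(1+e₀)·log₁₀(σ'_f/σ'_0) = 0.4×6.7/(1+1.03)×log₁₀(155.08/53.08)
    = 1.3202 × 0.46562 = 0.6147 m

S_c ≈ 0.615 m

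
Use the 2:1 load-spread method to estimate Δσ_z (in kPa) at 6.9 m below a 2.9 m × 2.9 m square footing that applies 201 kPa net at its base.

Δσ_z ≈ 17.6 kPa

By the 2:1 method the load spreads at 1 horizontal : 2 vertical, so at depth z the loaded area has grown by z in each plan dimension:
Δσ = qBL/((B+z)(L+z)) = 201×2.9×2.9/((2.9+6.9)(2.9+6.9)) = 17.601 kPa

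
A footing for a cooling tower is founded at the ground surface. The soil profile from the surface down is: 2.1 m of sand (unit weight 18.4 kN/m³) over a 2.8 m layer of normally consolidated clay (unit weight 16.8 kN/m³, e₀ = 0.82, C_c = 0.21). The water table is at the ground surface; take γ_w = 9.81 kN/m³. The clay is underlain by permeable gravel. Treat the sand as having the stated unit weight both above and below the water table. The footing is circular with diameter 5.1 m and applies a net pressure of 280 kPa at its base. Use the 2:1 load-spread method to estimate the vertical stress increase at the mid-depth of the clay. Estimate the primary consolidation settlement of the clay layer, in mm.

Mid-depth of clay below the ground surface: z = 2.1 + 2.8/2 = 3.5 m.
Total vertical stress at mid-clay: σ_v = 18.4×2.1 + 16.8×1.4 = 62.16 kPa.
Pore pressure: u = 9.81×(3.5 − 0) = 34.335 kPa.
Initial effective stress: σ'_0 = σ_v − u = 62.16 − 34.335 = 27.825 kPa.
Stress increase at mid-clay by the 2:1 spreading method:
Δσ ≈ qD²/(D+z)² = 280×5.1²/(5.1+3.5)² = 98.469 kPa
Final effective stress: σ'_f = σ'_0 + Δσ = 27.825 + 98.469 = 126.29 kPa.
Normally consolidated clay, so the full stress increment lies on the virgin compression line:
S_c = C_c·H/(1+e₀)·log₁₀(σ'_f/σ'_0) = 0.21×2.8/(1+0.82)×log₁₀(126.29/27.825)
    = 0.32308 × 0.65693 = 0.2122 m

S_c ≈ 212 mm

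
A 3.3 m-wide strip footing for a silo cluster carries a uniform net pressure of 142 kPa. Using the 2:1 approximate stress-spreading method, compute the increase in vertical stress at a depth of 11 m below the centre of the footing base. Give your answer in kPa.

Δσ_z ≈ 32.8 kPa

By the 2:1 method the load spreads at 1 horizontal : 2 vertical, so at depth z the loaded area has grown by z in each plan dimension:
Δσ = qB/(B+z) = 142×3.3/(3.3+11) = 32.769 kPa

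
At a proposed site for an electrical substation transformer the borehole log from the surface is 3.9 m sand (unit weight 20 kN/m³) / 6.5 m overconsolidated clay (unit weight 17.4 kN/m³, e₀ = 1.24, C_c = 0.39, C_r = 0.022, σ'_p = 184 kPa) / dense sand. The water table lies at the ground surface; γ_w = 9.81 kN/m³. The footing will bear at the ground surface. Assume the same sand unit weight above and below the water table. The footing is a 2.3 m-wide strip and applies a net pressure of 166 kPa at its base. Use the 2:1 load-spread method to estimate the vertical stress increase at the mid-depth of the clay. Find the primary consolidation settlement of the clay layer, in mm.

Mid-depth of clay below the ground surface: z = 3.9 + 6.5/2 = 7.15 m.
Total vertical stress at mid-clay: σ_v = 20×3.9 + 17.4×3.25 = 134.55 kPa.
Pore pressure: u = 9.81×(7.15 − 0) = 70.142 kPa.
Initial effective stress: σ'_0 = σ_v − u = 134.55 − 70.142 = 64.408 kPa.
Stress increase at mid-clay by the 2:1 spreading method:
Δσ = qB/(B+z) = 166×2.3/(2.3+7.15) = 40.402 kPa
Final effective stress: σ'_f = 64.408 + 40.402 = 104.81 kPa.
σ'_f = 104.81 ≤ σ'_p = 184 kPa, so the clay remains overconsolidated and only the recompression index applies:
S_c = C_r·H/(1+e₀)·log₁₀(σ'_f/σ'_0) = 0.022×6.5/2.24×log₁₀(104.81/64.408)
    = 0.06384 × 0.21146 = 0.0135 m

S_c ≈ 13.5 mm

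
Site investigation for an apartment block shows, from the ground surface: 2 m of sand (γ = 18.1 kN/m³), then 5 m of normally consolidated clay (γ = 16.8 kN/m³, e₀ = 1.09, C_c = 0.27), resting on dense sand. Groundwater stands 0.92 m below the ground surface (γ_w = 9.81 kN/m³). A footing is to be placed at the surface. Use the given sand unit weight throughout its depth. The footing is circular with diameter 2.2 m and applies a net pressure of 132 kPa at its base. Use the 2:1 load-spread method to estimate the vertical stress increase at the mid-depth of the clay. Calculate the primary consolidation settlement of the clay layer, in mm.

S_c ≈ 80.1 mm

Mid-depth of clay below the ground surface: z = 2 + 5/2 = 4.5 m.
Total vertical stress at mid-clay: σ_v = 18.1×2 + 16.8×2.5 = 78.2 kPa.
Pore pressure: u = 9.81×(4.5 − 0.92) = 35.12 kPa.
Initial effective stress: σ'_0 = σ_v − u = 78.2 − 35.12 = 43.08 kPa.
Stress increase at mid-clay by the 2:1 spreading method:
Δσ ≈ qD²/(D+z)² = 132×2.2²/(2.2+4.5)² = 14.232 kPa
Final effective stress: σ'_f = σ'_0 + Δσ = 43.08 + 14.232 = 57.312 kPa.
Normally consolidated clay, so the full stress increment lies on the virgin compression line:
S_c = C_c·H/(1+e₀)·log₁₀(σ'_f/σ'_0) = 0.27×5/(1+1.09)×log₁₀(57.312/43.08)
    = 0.64593 × 0.12397 = 0.08008 m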